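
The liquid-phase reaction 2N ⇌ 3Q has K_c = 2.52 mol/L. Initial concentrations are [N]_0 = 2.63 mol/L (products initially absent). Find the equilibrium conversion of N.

X = 0.444

Let X = conversion of N; extent ξ = 2.63X/2 mol/L.
Concentrations: [N] = 2.63 − 2.63X; [Q] = 3.94X.
K_c = [Q]^3 / ([N]^2).
This equals 2.52 at X = 0.444 (the root in 0 < X < 1).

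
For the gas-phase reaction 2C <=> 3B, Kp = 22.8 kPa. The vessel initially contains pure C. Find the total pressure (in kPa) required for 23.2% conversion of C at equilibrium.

Let X = conversion of C (basis 1 mol C); extent of reaction ξ = 0.5X.
Species balance: n_C = 1 − X; n_B = 1.5X.
Summing: n_T = 1 + 0.5X.
Kp = p_B^3 / (p_C^2) with p_i = (n_i/n_T)·P.
At X = 0.232: the mole-fraction product g(X) = Π y_i^ν_i = 0.06403. Since Kp = g(X)·P^{1}, P = (Kp/g)^(1/1) = (22.8/0.06403)^(1/1) = 356 kPa.

P = 356 kPa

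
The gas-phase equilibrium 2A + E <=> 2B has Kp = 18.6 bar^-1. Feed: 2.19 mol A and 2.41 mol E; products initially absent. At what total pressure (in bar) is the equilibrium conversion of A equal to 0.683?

Take 2.19 mol A as basis and let X be its fractional conversion, so ξ = 1.09X.
Species balance: n_A = 2.19 − 2.19X; n_E = 2.41 − 1.09X; n_B = 2.19X.
Total moles n_T = 4.6 − 1.09X.
Kp = p_B^2 / (p_A^2 p_E) with p_i = (n_i/n_T)·P.
At X = 0.683: the mole-fraction product g(X) = Π y_i^ν_i = 10.76. Since Kp = g(X)·P^{-1}, P = (g/Kp)^(1/1) = (10.76/18.6)^(1/1) = 0.578 bar.

P = 0.578 bar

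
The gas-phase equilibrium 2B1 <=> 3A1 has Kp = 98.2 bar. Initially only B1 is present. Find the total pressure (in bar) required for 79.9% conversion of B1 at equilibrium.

Take 1 mol B1 as basis and let X be its fractional conversion, so ξ = 0.5X.
Moles: n_B1 = 1 − X; n_A1 = 1.5X.
Summing: n_T = 1 + 0.5X.
Kp = p_A1^3 / (p_B1^2) with p_i = (n_i/n_T)·P.
At X = 0.799: the mole-fraction product g(X) = Π y_i^ν_i = 30.45. Since Kp = g(X)·P^{1}, P = (Kp/g)^(1/1) = (98.2/30.45)^(1/1) = 3.23 bar.

P = 3.23 bar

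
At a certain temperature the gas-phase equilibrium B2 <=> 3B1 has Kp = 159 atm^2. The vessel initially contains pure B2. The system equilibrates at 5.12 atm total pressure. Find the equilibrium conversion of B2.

Take 1 mol B2 as basis and let X be its fractional conversion, so ξ = X.
Mole table: n_B2 = 1 − X; n_B1 = 3X.
n_T = Σnᵢ = 1 + 2X.
y_i = n_i/n_T, p_i = y_i·P. Kp = p_B1^3 / (p_B2).
This yields a degree-3 equation in X; solving on (0,1), X = 0.721.

X = 0.721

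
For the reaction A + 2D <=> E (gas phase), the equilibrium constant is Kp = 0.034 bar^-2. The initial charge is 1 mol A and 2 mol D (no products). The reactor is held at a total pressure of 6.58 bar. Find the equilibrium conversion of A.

X = 0.327

Basis: 1 mol A initially; let X = conversion of A. Extent ξ = X.
Mole table: n_A = 1 − X; n_D = 2 − 2X; n_E = X.
Total moles n_T = 3 − 2X.
With p_i = (n_i/n_T)P, Kp = p_E / (p_A p_D^2).
Equating to 0.034 bar^-2 and solving on 0 < X < 1: X = 0.327.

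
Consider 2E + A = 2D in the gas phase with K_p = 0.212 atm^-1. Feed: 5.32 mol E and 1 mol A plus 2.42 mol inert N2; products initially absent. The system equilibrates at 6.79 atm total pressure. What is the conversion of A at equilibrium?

X = 0.573

Take 1 mol A as basis and let X be its fractional conversion, so ξ = X.
Mole table: n_E = 5.32 − 2X; n_A = 1 − X; n_D = 2X; n_I = 2.42 (inert).
n_T = Σnᵢ = 8.74 − X.
y_i = n_i/n_T, p_i = y_i·P. K_p = p_D^2 / (p_E^2 p_A).
Setting this equal to 0.212 atm^-1 and taking the physical root (0 < X < 1) gives X = 0.573.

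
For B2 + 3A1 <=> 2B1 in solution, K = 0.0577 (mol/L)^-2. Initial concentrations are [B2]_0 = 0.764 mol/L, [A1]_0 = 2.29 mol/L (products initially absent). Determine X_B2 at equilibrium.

X = 0.260

Let X = conversion of B2; extent ξ = 0.764·X mol/L.
Concentrations: [B2] = 0.764 − 0.764X; [A1] = 2.29 − 2.29X; [B1] = 1.53X.
K = [B1]^2 / ([B2] [A1]^3).
Equating to 0.0577 (mol/L)^-2: the physical root is X = 0.260.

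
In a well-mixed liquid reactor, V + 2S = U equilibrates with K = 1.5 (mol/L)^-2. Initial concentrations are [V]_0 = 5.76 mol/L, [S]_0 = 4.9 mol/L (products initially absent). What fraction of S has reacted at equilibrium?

X = 0.872

Let X = conversion of S; extent ξ = 4.9X/2 mol/L.
Concentrations: [V] = 5.76 − 2.45X; [S] = 4.9 − 4.9X; [U] = 2.45X.
K = [U] / ([V] [S]^2).
This equals 1.5 at X = 0.872 (the root in 0 < X < 1).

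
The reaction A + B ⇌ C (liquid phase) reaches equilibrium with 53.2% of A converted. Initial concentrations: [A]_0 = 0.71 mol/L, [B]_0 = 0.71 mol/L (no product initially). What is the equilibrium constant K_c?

Let X = conversion of A.
Concentrations: [A] = 0.71 − 0.71X; [B] = 0.71 − 0.71X; [C] = 0.71X.
At X = 0.532: [A] = 0.332, [B] = 0.332, [C] = 0.378.
K_c = [C] / ([A] [B]) = 3.42 L/mol.

K_c = 3.42 L/mol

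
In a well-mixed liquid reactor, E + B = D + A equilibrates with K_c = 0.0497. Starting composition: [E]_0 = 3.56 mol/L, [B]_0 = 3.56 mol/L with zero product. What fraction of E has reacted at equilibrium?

Let X = conversion of E; extent ξ = 3.56·X mol/L.
Concentrations: [E] = 3.56 − 3.56X; [B] = 3.56 − 3.56X; [D] = 3.56X; [A] = 3.56X.
K_c = [D] [A] / ([E] [B]).
This equals 0.0497 at X = 0.182 (the root in 0 < X < 1).

X = 0.182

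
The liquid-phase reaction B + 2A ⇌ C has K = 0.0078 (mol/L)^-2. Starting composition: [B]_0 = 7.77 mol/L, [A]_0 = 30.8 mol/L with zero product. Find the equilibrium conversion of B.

Let X = conversion of B; extent ξ = 7.77·X mol/L.
Concentrations: [B] = 7.77 − 7.77X; [A] = 30.8 − 15.5X; [C] = 7.77X.
K = [C] / ([B] [A]^2).
Solving K = 0.0078 for X ∈ (0,1): X = 0.743.

X = 0.743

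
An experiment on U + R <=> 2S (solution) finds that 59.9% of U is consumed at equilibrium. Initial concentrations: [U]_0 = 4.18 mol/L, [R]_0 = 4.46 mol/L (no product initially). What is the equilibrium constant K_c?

K_c = 7.65

Let X = conversion of U.
Concentrations: [U] = 4.18 − 4.18X; [R] = 4.46 − 4.18X; [S] = 8.36X.
At X = 0.599: [U] = 1.68, [R] = 1.96, [S] = 5.01.
K_c = [S]^2 / ([U] [R]) = 7.65.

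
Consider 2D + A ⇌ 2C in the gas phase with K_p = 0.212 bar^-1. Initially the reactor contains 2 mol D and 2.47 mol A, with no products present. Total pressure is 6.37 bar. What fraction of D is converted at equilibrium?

X = 0.452

Basis: 2 mol D initially; let X = conversion of D. Extent ξ = X.
At extent ξ: n_D = 2 − 2X; n_A = 2.47 − X; n_C = 2X.
n_T = Σnᵢ = 4.47 − X.
y_i = n_i/n_T, p_i = y_i·P. K_p = p_C^2 / (p_D^2 p_A).
Setting this equal to 0.212 bar^-1 and taking the physical root (0 < X < 1) gives X = 0.452.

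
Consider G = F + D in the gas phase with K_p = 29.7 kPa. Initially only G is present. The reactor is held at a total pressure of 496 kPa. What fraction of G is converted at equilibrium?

X = 0.238

Let X = conversion of G (basis 1 mol G); extent of reaction ξ = X.
Species balance: n_G = 1 − X; n_F = X; n_D = X.
n_T = Σnᵢ = 1 + X.
With p_i = (n_i/n_T)P, K_p = p_F p_D / (p_G).
Equating to 29.7 kPa and solving on 0 < X < 1: X = 0.238.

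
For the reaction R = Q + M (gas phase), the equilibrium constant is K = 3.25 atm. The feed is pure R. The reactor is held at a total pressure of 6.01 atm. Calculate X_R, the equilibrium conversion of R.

X = 0.592

Let X = conversion of R (basis 1 mol R); extent of reaction ξ = X.
Moles: n_R = 1 − X; n_Q = X; n_M = X.
Summing: n_T = 1 + X.
y_i = n_i/n_T, p_i = y_i·P. K = p_Q p_M / (p_R).
Substituting and setting equal to 3.25 atm gives a polynomial in X; the root in (0,1) is X = 0.592.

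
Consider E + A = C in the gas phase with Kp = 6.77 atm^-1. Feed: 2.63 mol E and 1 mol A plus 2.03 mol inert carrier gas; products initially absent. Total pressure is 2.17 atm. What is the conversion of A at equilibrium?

Basis: 1 mol A initially; let X = conversion of A. Extent ξ = X.
Moles: n_E = 2.63 − X; n_A = 1 − X; n_C = X; n_I = 2.03 (inert).
Summing: n_T = 5.66 − X.
With p_i = (n_i/n_T)P, Kp = p_C / (p_E p_A).
Equating to 6.77 atm^-1 and solving on 0 < X < 1: X = 0.845.

X = 0.845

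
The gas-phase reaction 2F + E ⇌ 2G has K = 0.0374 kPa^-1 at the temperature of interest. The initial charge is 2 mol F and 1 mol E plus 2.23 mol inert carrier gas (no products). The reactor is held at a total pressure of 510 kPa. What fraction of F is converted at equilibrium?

X = 0.570

Let X = conversion of F (basis 2 mol F); extent of reaction ξ = X.
Species balance: n_F = 2 − 2X; n_E = 1 − X; n_G = 2X; n_I = 2.23 (inert).
Total moles n_T = 5.23 − X.
y_i = n_i/n_T, p_i = y_i·P. K = p_G^2 / (p_F^2 p_E).
This yields a degree-3 equation in X; solving on (0,1), X = 0.570.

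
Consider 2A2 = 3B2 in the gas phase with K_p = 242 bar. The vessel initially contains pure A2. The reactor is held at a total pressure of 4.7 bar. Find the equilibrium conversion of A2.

X = 0.836

Let X = conversion of A2 (basis 1 mol A2); extent of reaction ξ = 0.5X.
Mole table: n_A2 = 1 − X; n_B2 = 1.5X.
n_T = Σnᵢ = 1 + 0.5X.
Mole fractions y_i = n_i/n_T; K_p = p_B2^3 / (p_A2^2) with p_i = y_i·P.
Substituting and setting equal to 242 bar gives a polynomial in X; the root in (0,1) is X = 0.836.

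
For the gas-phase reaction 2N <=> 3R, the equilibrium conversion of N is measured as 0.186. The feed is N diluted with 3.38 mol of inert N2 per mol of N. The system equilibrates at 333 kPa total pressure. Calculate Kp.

Basis: 1 mol N initially; let X = conversion of N. Extent ξ = 0.5X.
At extent ξ: n_N = 1 − X; n_R = 1.5X; n_I = 3.38 (inert).
Total moles n_T = 4.38 + 0.5X.
At X = 0.186: n_N = 0.814, n_R = 0.279, n_T = 4.47.
p_i = (n_i/n_T)·P. Kp = p_R^3 / (p_N^2) = 2.44 kPa.

Kp = 2.44 kPa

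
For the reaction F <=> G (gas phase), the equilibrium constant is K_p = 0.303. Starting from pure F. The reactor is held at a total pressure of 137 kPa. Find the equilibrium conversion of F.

Basis: 1 mol F initially; let X = conversion of F. Extent ξ = X.
Moles: n_F = 1 − X; n_G = X.
Total moles n_T = 1 (Δν = 0, constant).
Mole fractions y_i = n_i/n_T; K_p = p_G / (p_F) with p_i = y_i·P.
Equating to 0.303 and solving on 0 < X < 1: X = 0.233.

X = 0.233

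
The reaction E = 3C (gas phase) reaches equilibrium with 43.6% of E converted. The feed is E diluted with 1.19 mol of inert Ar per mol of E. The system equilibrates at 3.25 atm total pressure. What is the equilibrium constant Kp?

Basis: 1 mol E initially; let X = conversion of E. Extent ξ = X.
Moles: n_E = 1 − X; n_C = 3X; n_I = 1.19 (inert).
n_T = Σnᵢ = 2.19 + 2X.
At X = 0.436: n_E = 0.564, n_C = 1.31, n_T = 3.06.
p_i = (n_i/n_T)·P. Kp = p_C^3 / (p_E) = 4.47 atm^2.

Kp = 4.47 atm^2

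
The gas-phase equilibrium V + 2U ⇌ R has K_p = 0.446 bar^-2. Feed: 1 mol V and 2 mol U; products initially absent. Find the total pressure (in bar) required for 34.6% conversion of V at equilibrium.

P = 1.92 bar

Take 1 mol V as basis and let X be its fractional conversion, so ξ = X.
At extent ξ: n_V = 1 − X; n_U = 2 − 2X; n_R = X.
n_T = Σnᵢ = 3 − 2X.
K_p = p_R / (p_V p_U^2) with p_i = (n_i/n_T)·P.
At X = 0.346: the mole-fraction product g(X) = Π y_i^ν_i = 1.647. Since K_p = g(X)·P^{-2}, P = (g/K_p)^(1/2) = (1.647/0.446)^(1/2) = 1.92 bar.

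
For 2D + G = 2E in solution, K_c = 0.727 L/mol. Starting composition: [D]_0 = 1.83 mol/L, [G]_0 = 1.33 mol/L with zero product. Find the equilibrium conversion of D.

X = 0.450

Let X = conversion of D; extent ξ = 1.83X/2 mol/L.
Concentrations: [D] = 1.83 − 1.83X; [G] = 1.33 − 0.915X; [E] = 1.83X.
K_c = [E]^2 / ([D]^2 [G]).
Solving K_c = 0.727 for X ∈ (0,1): X = 0.450.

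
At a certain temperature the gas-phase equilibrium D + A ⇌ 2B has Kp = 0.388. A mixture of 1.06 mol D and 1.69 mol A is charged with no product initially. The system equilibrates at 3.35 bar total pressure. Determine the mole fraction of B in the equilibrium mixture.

Basis: 1.06 mol D initially; let X = conversion of D. Extent ξ = 1.06X.
At extent ξ: n_D = 1.06 − 1.06X; n_A = 1.69 − 1.06X; n_B = 2.12X.
Total moles n_T = 2.75 (Δν = 0, constant).
With p_i = (n_i/n_T)P, Kp = p_B^2 / (p_D p_A).
Substituting and setting equal to 0.388 gives a polynomial in X; the root in (0,1) is X = 0.297.
Then n_B = 0.63, n_T = 2.75, so y_B = 0.229.

y_B = 0.229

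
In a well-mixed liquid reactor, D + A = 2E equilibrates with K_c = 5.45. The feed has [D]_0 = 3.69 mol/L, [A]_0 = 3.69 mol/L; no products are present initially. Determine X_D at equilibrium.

X = 0.539

Let X = conversion of D; extent ξ = 3.69·X mol/L.
Concentrations: [D] = 3.69 − 3.69X; [A] = 3.69 − 3.69X; [E] = 7.38X.
K_c = [E]^2 / ([D] [A]).
Solving K_c = 5.45 for X ∈ (0,1): X = 0.539.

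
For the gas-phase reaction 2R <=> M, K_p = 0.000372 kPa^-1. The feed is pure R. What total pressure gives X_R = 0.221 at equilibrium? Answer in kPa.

P = 435 kPa

Basis: 1 mol R initially; let X = conversion of R. Extent ξ = 0.5X.
At extent ξ: n_R = 1 − X; n_M = 0.5X.
n_T = Σnᵢ = 1 − 0.5X.
K_p = p_M / (p_R^2) with p_i = (n_i/n_T)·P.
At X = 0.221: the mole-fraction product g(X) = Π y_i^ν_i = 0.162. Since K_p = g(X)·P^{-1}, P = (g/K_p)^(1/1) = (0.162/0.000372)^(1/1) = 435 kPa.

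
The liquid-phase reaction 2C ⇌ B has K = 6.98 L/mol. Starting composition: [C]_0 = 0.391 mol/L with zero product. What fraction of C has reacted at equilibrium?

X = 0.654

Let X = conversion of C; extent ξ = 0.391X/2 mol/L.
Concentrations: [C] = 0.391 − 0.391X; [B] = 0.196X.
K = [B] / ([C]^2).
This equals 6.98 at X = 0.654 (the root in 0 < X < 1).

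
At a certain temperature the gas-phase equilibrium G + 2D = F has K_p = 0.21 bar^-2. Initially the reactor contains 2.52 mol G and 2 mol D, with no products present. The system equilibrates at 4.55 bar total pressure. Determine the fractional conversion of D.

Basis: 2 mol D initially; let X = conversion of D. Extent ξ = X.
Mole table: n_G = 2.52 − X; n_D = 2 − 2X; n_F = X.
Total moles n_T = 4.52 − 2X.
Mole fractions y_i = n_i/n_T; K_p = p_F / (p_G p_D^2) with p_i = y_i·P.
Substituting and setting equal to 0.21 bar^-2 gives a polynomial in X; the root in (0,1) is X = 0.563.

X = 0.563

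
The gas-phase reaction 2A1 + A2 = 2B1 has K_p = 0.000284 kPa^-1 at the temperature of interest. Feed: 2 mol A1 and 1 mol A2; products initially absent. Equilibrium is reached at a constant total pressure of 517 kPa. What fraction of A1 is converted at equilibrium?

Let X = conversion of A1 (basis 2 mol A1); extent of reaction ξ = X.
At extent ξ: n_A1 = 2 − 2X; n_A2 = 1 − X; n_B1 = 2X.
Summing: n_T = 3 − X.
Mole fractions y_i = n_i/n_T; K_p = p_B1^2 / (p_A1^2 p_A2) with p_i = y_i·P.
Substituting and setting equal to 0.000284 kPa^-1 gives a polynomial in X; the root in (0,1) is X = 0.172.

X = 0.172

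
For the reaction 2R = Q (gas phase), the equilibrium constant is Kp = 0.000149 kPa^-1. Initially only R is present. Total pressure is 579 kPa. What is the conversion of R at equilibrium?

Basis: 1 mol R initially; let X = conversion of R. Extent ξ = 0.5X.
Mole table: n_R = 1 − X; n_Q = 0.5X.
Summing: n_T = 1 − 0.5X.
y_i = n_i/n_T, p_i = y_i·P. Kp = p_Q / (p_R^2).
This yields a degree-2 equation in X; solving on (0,1), X = 0.138.

X = 0.138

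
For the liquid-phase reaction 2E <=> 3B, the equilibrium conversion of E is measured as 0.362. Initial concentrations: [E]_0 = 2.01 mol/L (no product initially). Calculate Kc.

Let X = conversion of E.
Concentrations: [E] = 2.01 − 2.01X; [B] = 3.01X.
At X = 0.362: [E] = 1.28, [B] = 1.09.
Kc = [B]^3 / ([E]^2) = 0.791 mol/L.

Kc = 0.791 mol/L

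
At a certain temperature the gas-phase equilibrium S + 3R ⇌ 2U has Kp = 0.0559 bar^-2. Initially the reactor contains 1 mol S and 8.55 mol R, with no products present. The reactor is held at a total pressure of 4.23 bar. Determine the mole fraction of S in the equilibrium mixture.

Take 1 mol S as basis and let X be its fractional conversion, so ξ = X.
Species balance: n_S = 1 − X; n_R = 8.55 − 3X; n_U = 2X.
n_T = Σnᵢ = 9.55 − 2X.
Mole fractions y_i = n_i/n_T; Kp = p_U^2 / (p_S p_R^3) with p_i = y_i·P.
Equating to 0.0559 bar^-2 and solving on 0 < X < 1: X = 0.630.
Then n_S = 0.37, n_T = 8.29, so y_S = 0.045.

y_S = 0.045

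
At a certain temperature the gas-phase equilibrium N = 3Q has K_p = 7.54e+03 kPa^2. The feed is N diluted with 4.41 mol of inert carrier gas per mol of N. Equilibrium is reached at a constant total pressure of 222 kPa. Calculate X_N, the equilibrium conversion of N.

X = 0.490

Take 1 mol N as basis and let X be its fractional conversion, so ξ = X.
At extent ξ: n_N = 1 − X; n_Q = 3X; n_I = 4.41 (inert).
Summing: n_T = 5.41 + 2X.
With p_i = (n_i/n_T)P, K_p = p_Q^3 / (p_N).
Setting this equal to 7.54e+03 kPa^2 and taking the physical root (0 < X < 1) gives X = 0.490.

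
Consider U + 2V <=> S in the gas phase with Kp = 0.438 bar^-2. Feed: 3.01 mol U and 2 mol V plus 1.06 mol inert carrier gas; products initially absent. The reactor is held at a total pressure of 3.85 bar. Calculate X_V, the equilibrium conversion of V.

Basis: 2 mol V initially; let X = conversion of V. Extent ξ = X.
Mole table: n_U = 3.01 − X; n_V = 2 − 2X; n_S = X; n_I = 1.06 (inert).
Total moles n_T = 6.07 − 2X.
Mole fractions y_i = n_i/n_T; Kp = p_S / (p_U p_V^2) with p_i = y_i·P.
Equating to 0.438 bar^-2 and solving on 0 < X < 1: X = 0.542.

X = 0.542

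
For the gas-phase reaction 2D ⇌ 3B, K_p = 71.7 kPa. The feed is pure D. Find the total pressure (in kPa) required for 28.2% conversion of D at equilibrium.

Let X = conversion of D (basis 1 mol D); extent of reaction ξ = 0.5X.
At extent ξ: n_D = 1 − X; n_B = 1.5X.
Total moles n_T = 1 + 0.5X.
K_p = p_B^3 / (p_D^2) with p_i = (n_i/n_T)·P.
At X = 0.282: the mole-fraction product g(X) = Π y_i^ν_i = 0.1287. Since K_p = g(X)·P^{1}, P = (K_p/g)^(1/1) = (71.7/0.1287)^(1/1) = 557 kPa.

P = 557 kPa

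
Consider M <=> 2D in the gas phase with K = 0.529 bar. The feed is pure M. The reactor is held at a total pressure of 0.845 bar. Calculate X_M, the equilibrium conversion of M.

X = 0.368

Let X = conversion of M (basis 1 mol M); extent of reaction ξ = X.
Moles: n_M = 1 − X; n_D = 2X.
Total moles n_T = 1 + X.
With p_i = (n_i/n_T)P, K = p_D^2 / (p_M).
Setting this equal to 0.529 bar and taking the physical root (0 < X < 1) gives X = 0.368.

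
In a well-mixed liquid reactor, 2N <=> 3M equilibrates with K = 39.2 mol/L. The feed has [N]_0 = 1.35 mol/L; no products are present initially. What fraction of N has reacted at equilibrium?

X = 0.770

Let X = conversion of N; extent ξ = 1.35X/2 mol/L.
Concentrations: [N] = 1.35 − 1.35X; [M] = 2.03X.
K = [M]^3 / ([N]^2).
Setting equal to 39.2 and solving for X on (0,1) gives X = 0.770.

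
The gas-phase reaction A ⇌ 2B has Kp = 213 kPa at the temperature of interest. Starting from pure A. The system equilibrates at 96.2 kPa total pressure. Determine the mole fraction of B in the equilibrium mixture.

y_B = 0.748

Basis: 1 mol A initially; let X = conversion of A. Extent ξ = X.
Mole table: n_A = 1 − X; n_B = 2X.
Summing: n_T = 1 + X.
Mole fractions y_i = n_i/n_T; Kp = p_B^2 / (p_A) with p_i = y_i·P.
Substituting and setting equal to 213 kPa gives a polynomial in X; the root in (0,1) is X = 0.597.
Then n_B = 1.19, n_T = 1.6, so y_B = 0.748.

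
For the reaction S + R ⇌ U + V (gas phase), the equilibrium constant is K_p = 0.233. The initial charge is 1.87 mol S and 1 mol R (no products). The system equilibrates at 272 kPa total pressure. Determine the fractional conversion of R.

Let X = conversion of R (basis 1 mol R); extent of reaction ξ = X.
Mole table: n_S = 1.87 − X; n_R = 1 − X; n_U = X; n_V = X.
Total moles n_T = 2.87 (Δν = 0, constant).
y_i = n_i/n_T, p_i = y_i·P. K_p = p_U p_V / (p_S p_R).
Setting this equal to 0.233 and taking the physical root (0 < X < 1) gives X = 0.435.

X = 0.435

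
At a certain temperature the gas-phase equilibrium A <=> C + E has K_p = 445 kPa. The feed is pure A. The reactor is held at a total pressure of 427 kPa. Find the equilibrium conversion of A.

X = 0.714

Basis: 1 mol A initially; let X = conversion of A. Extent ξ = X.
Mole table: n_A = 1 − X; n_C = X; n_E = X.
Summing: n_T = 1 + X.
With p_i = (n_i/n_T)P, K_p = p_C p_E / (p_A).
This yields a degree-2 equation in X; solving on (0,1), X = 0.714.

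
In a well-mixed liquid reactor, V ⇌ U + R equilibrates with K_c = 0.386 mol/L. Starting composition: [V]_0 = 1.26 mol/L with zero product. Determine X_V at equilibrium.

X = 0.421

Let X = conversion of V; extent ξ = 1.26·X mol/L.
Concentrations: [V] = 1.26 − 1.26X; [U] = 1.26X; [R] = 1.26X.
K_c = [U] [R] / ([V]).
Solving K_c = 0.386 for X ∈ (0,1): X = 0.421.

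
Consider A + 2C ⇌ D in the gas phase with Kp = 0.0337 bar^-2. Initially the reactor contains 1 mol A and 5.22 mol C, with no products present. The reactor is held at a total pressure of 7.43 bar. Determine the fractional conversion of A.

X = 0.547

Let X = conversion of A (basis 1 mol A); extent of reaction ξ = X.
Moles: n_A = 1 − X; n_C = 5.22 − 2X; n_D = X.
Summing: n_T = 6.22 − 2X.
Mole fractions y_i = n_i/n_T; Kp = p_D / (p_A p_C^2) with p_i = y_i·P.
Setting this equal to 0.0337 bar^-2 and taking the physical root (0 < X < 1) gives X = 0.547.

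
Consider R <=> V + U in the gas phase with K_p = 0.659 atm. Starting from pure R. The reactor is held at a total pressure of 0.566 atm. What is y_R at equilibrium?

Take 1 mol R as basis and let X be its fractional conversion, so ξ = X.
Moles: n_R = 1 − X; n_V = X; n_U = X.
Total moles n_T = 1 + X.
With p_i = (n_i/n_T)P, K_p = p_V p_U / (p_R).
Substituting and setting equal to 0.659 atm gives a polynomial in X; the root in (0,1) is X = 0.733.
Then n_R = 0.267, n_T = 1.73, so y_R = 0.154.

y_R = 0.154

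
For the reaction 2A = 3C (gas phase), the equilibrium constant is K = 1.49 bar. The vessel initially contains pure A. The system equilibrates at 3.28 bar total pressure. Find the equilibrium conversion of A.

Take 1 mol A as basis and let X be its fractional conversion, so ξ = 0.5X.
Mole table: n_A = 1 − X; n_C = 1.5X.
Total moles n_T = 1 + 0.5X.
With p_i = (n_i/n_T)P, K = p_C^3 / (p_A^2).
Setting this equal to 1.49 bar and taking the physical root (0 < X < 1) gives X = 0.391.

X = 0.391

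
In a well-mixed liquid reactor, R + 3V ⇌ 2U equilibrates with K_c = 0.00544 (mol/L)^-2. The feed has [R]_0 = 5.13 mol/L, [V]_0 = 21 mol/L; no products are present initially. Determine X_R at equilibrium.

Let X = conversion of R; extent ξ = 5.13·X mol/L.
Concentrations: [R] = 5.13 − 5.13X; [V] = 21 − 15.4X; [U] = 10.3X.
K_c = [U]^2 / ([R] [V]^3).
This equals 0.00544 at X = 0.523 (the root in 0 < X < 1).

X = 0.523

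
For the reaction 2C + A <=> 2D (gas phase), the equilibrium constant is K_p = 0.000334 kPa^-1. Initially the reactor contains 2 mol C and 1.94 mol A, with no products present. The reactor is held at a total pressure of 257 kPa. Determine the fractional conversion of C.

X = 0.167

Basis: 2 mol C initially; let X = conversion of C. Extent ξ = X.
At extent ξ: n_C = 2 − 2X; n_A = 1.94 − X; n_D = 2X.
Summing: n_T = 3.94 − X.
Mole fractions y_i = n_i/n_T; K_p = p_D^2 / (p_C^2 p_A) with p_i = y_i·P.
This yields a degree-3 equation in X; solving on (0,1), X = 0.167.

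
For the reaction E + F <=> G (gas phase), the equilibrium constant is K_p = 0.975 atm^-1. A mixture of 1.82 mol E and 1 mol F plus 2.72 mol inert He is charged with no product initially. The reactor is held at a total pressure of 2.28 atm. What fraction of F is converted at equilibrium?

Basis: 1 mol F initially; let X = conversion of F. Extent ξ = X.
Mole table: n_E = 1.82 − X; n_F = 1 − X; n_G = X; n_I = 2.72 (inert).
Summing: n_T = 5.54 − X.
y_i = n_i/n_T, p_i = y_i·P. K_p = p_G / (p_E p_F).
Equating to 0.975 atm^-1 and solving on 0 < X < 1: X = 0.383.

X = 0.383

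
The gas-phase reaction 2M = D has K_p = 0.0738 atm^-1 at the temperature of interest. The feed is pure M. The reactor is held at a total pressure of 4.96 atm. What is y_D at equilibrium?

Let X = conversion of M (basis 1 mol M); extent of reaction ξ = 0.5X.
Mole table: n_M = 1 − X; n_D = 0.5X.
Summing: n_T = 1 − 0.5X.
y_i = n_i/n_T, p_i = y_i·P. K_p = p_D / (p_M^2).
This yields a degree-2 equation in X; solving on (0,1), X = 0.363.
Then n_D = 0.181, n_T = 0.819, so y_D = 0.222.

y_D = 0.222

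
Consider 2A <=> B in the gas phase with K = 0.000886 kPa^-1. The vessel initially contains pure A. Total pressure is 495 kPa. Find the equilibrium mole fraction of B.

y_B = 0.248

Let X = conversion of A (basis 1 mol A); extent of reaction ξ = 0.5X.
Species balance: n_A = 1 − X; n_B = 0.5X.
Total moles n_T = 1 − 0.5X.
y_i = n_i/n_T, p_i = y_i·P. K = p_B / (p_A^2).
Substituting and setting equal to 0.000886 kPa^-1 gives a polynomial in X; the root in (0,1) is X = 0.397.
Then n_B = 0.199, n_T = 0.801, so y_B = 0.248.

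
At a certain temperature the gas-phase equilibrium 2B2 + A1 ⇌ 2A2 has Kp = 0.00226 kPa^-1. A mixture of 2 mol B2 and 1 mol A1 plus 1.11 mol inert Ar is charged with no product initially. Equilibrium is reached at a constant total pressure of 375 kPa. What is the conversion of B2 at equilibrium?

X = 0.285

Take 2 mol B2 as basis and let X be its fractional conversion, so ξ = X.
At extent ξ: n_B2 = 2 − 2X; n_A1 = 1 − X; n_A2 = 2X; n_I = 1.11 (inert).
Summing: n_T = 4.11 − X.
Mole fractions y_i = n_i/n_T; Kp = p_A2^2 / (p_B2^2 p_A1) with p_i = y_i·P.
Setting this equal to 0.00226 kPa^-1 and taking the physical root (0 < X < 1) gives X = 0.285.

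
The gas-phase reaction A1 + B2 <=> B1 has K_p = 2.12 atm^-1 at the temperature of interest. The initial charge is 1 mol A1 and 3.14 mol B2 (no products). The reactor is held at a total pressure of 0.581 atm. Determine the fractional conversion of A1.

Let X = conversion of A1 (basis 1 mol A1); extent of reaction ξ = X.
Mole table: n_A1 = 1 − X; n_B2 = 3.14 − X; n_B1 = X.
Total moles n_T = 4.14 − X.
y_i = n_i/n_T, p_i = y_i·P. K_p = p_B1 / (p_A1 p_B2).
This yields a degree-2 equation in X; solving on (0,1), X = 0.473.

X = 0.473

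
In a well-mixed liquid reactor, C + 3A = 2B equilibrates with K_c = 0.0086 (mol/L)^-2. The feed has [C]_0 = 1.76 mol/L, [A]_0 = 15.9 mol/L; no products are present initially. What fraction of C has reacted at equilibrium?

X = 0.740

Let X = conversion of C; extent ξ = 1.76·X mol/L.
Concentrations: [C] = 1.76 − 1.76X; [A] = 15.9 − 5.28X; [B] = 3.52X.
K_c = [B]^2 / ([C] [A]^3).
Setting equal to 0.0086 and solving for X on (0,1) gives X = 0.740.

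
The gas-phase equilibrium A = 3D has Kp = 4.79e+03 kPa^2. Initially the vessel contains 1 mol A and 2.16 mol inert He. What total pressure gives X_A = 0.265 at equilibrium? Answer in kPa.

P = 309 kPa

Take 1 mol A as basis and let X be its fractional conversion, so ξ = X.
Moles: n_A = 1 − X; n_D = 3X; n_I = 2.16 (inert).
Summing: n_T = 3.16 + 2X.
Kp = p_D^3 / (p_A) with p_i = (n_i/n_T)·P.
At X = 0.265: the mole-fraction product g(X) = Π y_i^ν_i = 0.05021. Since Kp = g(X)·P^{2}, P = (Kp/g)^(1/2) = (4.79e+03/0.05021)^(1/2) = 309 kPa.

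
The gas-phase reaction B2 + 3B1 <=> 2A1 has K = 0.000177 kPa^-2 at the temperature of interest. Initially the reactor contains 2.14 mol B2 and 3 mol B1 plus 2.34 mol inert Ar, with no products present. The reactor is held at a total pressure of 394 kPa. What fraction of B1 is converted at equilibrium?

X = 0.623

Let X = conversion of B1 (basis 3 mol B1); extent of reaction ξ = X.
Moles: n_B2 = 2.14 − X; n_B1 = 3 − 3X; n_A1 = 2X; n_I = 2.34 (inert).
Total moles n_T = 7.48 − 2X.
y_i = n_i/n_T, p_i = y_i·P. K = p_A1^2 / (p_B2 p_B1^3).
Setting this equal to 0.000177 kPa^-2 and taking the physical root (0 < X < 1) gives X = 0.623.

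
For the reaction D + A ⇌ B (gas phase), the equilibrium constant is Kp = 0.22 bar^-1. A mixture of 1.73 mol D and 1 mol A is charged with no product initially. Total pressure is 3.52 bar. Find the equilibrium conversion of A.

Let X = conversion of A (basis 1 mol A); extent of reaction ξ = X.
Moles: n_D = 1.73 − X; n_A = 1 − X; n_B = X.
Summing: n_T = 2.73 − X.
y_i = n_i/n_T, p_i = y_i·P. Kp = p_B / (p_D p_A).
This yields a degree-2 equation in X; solving on (0,1), X = 0.312.

X = 0.312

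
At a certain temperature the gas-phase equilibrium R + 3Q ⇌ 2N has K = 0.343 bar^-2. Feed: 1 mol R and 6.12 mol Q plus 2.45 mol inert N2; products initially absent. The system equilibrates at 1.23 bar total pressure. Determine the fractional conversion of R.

Take 1 mol R as basis and let X be its fractional conversion, so ξ = X.
Moles: n_R = 1 − X; n_Q = 6.12 − 3X; n_N = 2X; n_I = 2.45 (inert).
n_T = Σnᵢ = 9.57 − 2X.
With p_i = (n_i/n_T)P, K = p_N^2 / (p_R p_Q^3).
This yields a degree-4 equation in X; solving on (0,1), X = 0.365.

X = 0.365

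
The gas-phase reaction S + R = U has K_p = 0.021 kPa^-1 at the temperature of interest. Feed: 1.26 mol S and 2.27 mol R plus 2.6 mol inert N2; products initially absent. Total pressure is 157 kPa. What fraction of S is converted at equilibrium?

Let X = conversion of S (basis 1.26 mol S); extent of reaction ξ = 1.26X.
Species balance: n_S = 1.26 − 1.26X; n_R = 2.27 − 1.26X; n_U = 1.26X; n_I = 2.6 (inert).
n_T = Σnᵢ = 6.13 − 1.26X.
y_i = n_i/n_T, p_i = y_i·P. K_p = p_U / (p_S p_R).
Setting this equal to 0.021 kPa^-1 and taking the physical root (0 < X < 1) gives X = 0.496.

X = 0.496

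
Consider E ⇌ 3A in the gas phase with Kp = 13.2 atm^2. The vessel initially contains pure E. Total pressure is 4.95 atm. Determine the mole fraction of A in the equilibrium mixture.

Take 1 mol E as basis and let X be its fractional conversion, so ξ = X.
At extent ξ: n_E = 1 − X; n_A = 3X.
Summing: n_T = 1 + 2X.
With p_i = (n_i/n_T)P, Kp = p_A^3 / (p_E).
Setting this equal to 13.2 atm^2 and taking the physical root (0 < X < 1) gives X = 0.333.
Then n_A = 0.999, n_T = 1.67, so y_A = 0.600.

y_A = 0.600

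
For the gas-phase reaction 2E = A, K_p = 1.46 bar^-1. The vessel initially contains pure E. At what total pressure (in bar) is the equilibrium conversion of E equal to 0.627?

Let X = conversion of E (basis 1 mol E); extent of reaction ξ = 0.5X.
Mole table: n_E = 1 − X; n_A = 0.5X.
Total moles n_T = 1 − 0.5X.
K_p = p_A / (p_E^2) with p_i = (n_i/n_T)·P.
At X = 0.627: the mole-fraction product g(X) = Π y_i^ν_i = 1.547. Since K_p = g(X)·P^{-1}, P = (g/K_p)^(1/1) = (1.547/1.46)^(1/1) = 1.06 bar.

P = 1.06 bar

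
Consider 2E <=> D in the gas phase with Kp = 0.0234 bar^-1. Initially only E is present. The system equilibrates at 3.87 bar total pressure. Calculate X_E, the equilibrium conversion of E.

Take 1 mol E as basis and let X be its fractional conversion, so ξ = 0.5X.
Moles: n_E = 1 − X; n_D = 0.5X.
Total moles n_T = 1 − 0.5X.
y_i = n_i/n_T, p_i = y_i·P. Kp = p_D / (p_E^2).
Substituting and setting equal to 0.0234 bar^-1 gives a polynomial in X; the root in (0,1) is X = 0.143.

X = 0.143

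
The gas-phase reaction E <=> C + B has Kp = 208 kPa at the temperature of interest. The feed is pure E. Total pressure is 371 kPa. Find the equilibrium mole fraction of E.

Basis: 1 mol E initially; let X = conversion of E. Extent ξ = X.
Moles: n_E = 1 − X; n_C = X; n_B = X.
Total moles n_T = 1 + X.
y_i = n_i/n_T, p_i = y_i·P. Kp = p_C p_B / (p_E).
This yields a degree-2 equation in X; solving on (0,1), X = 0.599.
Then n_E = 0.401, n_T = 1.6, so y_E = 0.250.

y_E = 0.250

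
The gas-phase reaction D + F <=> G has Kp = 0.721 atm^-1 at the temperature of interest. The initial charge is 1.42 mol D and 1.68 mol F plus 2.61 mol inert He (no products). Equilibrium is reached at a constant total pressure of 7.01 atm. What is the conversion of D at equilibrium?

Take 1.42 mol D as basis and let X be its fractional conversion, so ξ = 1.42X.
Species balance: n_D = 1.42 − 1.42X; n_F = 1.68 − 1.42X; n_G = 1.42X; n_I = 2.61 (inert).
Total moles n_T = 5.71 − 1.42X.
y_i = n_i/n_T, p_i = y_i·P. Kp = p_G / (p_D p_F).
Equating to 0.721 atm^-1 and solving on 0 < X < 1: X = 0.496.

X = 0.496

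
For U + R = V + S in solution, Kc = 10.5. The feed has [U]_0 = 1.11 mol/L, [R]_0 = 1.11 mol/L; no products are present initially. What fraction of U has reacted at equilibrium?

X = 0.764

Let X = conversion of U; extent ξ = 1.11·X mol/L.
Concentrations: [U] = 1.11 − 1.11X; [R] = 1.11 − 1.11X; [V] = 1.11X; [S] = 1.11X.
Kc = [V] [S] / ([U] [R]).
Solving Kc = 10.5 for X ∈ (0,1): X = 0.764.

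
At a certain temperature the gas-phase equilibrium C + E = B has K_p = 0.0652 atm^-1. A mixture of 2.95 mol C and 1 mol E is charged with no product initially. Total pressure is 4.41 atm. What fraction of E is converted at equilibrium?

Take 1 mol E as basis and let X be its fractional conversion, so ξ = X.
Mole table: n_C = 2.95 − X; n_E = 1 − X; n_B = X.
Summing: n_T = 3.95 − X.
Mole fractions y_i = n_i/n_T; K_p = p_B / (p_C p_E) with p_i = y_i·P.
Equating to 0.0652 atm^-1 and solving on 0 < X < 1: X = 0.174.

X = 0.174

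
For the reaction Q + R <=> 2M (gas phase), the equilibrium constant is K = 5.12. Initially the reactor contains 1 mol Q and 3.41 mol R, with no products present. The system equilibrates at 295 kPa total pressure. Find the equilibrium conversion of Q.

Let X = conversion of Q (basis 1 mol Q); extent of reaction ξ = X.
At extent ξ: n_Q = 1 − X; n_R = 3.41 − X; n_M = 2X.
n_T stays at 4.41 (no change in mole number).
y_i = n_i/n_T, p_i = y_i·P. K = p_M^2 / (p_Q p_R).
Equating to 5.12 and solving on 0 < X < 1: X = 0.805.

X = 0.805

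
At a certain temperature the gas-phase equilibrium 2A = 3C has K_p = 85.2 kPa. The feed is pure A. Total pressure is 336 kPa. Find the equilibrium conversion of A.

X = 0.338

Let X = conversion of A (basis 1 mol A); extent of reaction ξ = 0.5X.
Species balance: n_A = 1 − X; n_C = 1.5X.
Total moles n_T = 1 + 0.5X.
Mole fractions y_i = n_i/n_T; K_p = p_C^3 / (p_A^2) with p_i = y_i·P.
This yields a degree-3 equation in X; solving on (0,1), X = 0.338.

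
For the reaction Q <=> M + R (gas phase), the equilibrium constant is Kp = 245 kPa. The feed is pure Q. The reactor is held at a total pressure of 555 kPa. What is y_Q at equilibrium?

Basis: 1 mol Q initially; let X = conversion of Q. Extent ξ = X.
Mole table: n_Q = 1 − X; n_M = X; n_R = X.
Total moles n_T = 1 + X.
Mole fractions y_i = n_i/n_T; Kp = p_M p_R / (p_Q) with p_i = y_i·P.
This yields a degree-2 equation in X; solving on (0,1), X = 0.553.
Then n_Q = 0.447, n_T = 1.55, so y_Q = 0.287.

y_Q = 0.287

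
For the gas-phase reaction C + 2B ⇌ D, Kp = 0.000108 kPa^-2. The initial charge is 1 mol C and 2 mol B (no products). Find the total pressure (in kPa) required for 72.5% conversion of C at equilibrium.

Let X = conversion of C (basis 1 mol C); extent of reaction ξ = X.
Moles: n_C = 1 − X; n_B = 2 − 2X; n_D = X.
Total moles n_T = 3 − 2X.
Kp = p_D / (p_C p_B^2) with p_i = (n_i/n_T)·P.
At X = 0.725: the mole-fraction product g(X) = Π y_i^ν_i = 20.94. Since Kp = g(X)·P^{-2}, P = (g/Kp)^(1/2) = (20.94/0.000108)^(1/2) = 440 kPa.

P = 440 kPa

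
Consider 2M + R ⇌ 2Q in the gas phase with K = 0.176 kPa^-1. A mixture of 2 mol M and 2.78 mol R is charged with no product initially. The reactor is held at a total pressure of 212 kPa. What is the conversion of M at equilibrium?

X = 0.811

Take 2 mol M as basis and let X be its fractional conversion, so ξ = X.
Mole table: n_M = 2 − 2X; n_R = 2.78 − X; n_Q = 2X.
n_T = Σnᵢ = 4.78 − X.
y_i = n_i/n_T, p_i = y_i·P. K = p_Q^2 / (p_M^2 p_R).
Setting this equal to 0.176 kPa^-1 and taking the physical root (0 < X < 1) gives X = 0.811.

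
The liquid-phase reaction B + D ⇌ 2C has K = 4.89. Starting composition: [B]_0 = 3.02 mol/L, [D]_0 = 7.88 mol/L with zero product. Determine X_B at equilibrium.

Let X = conversion of B; extent ξ = 3.02·X mol/L.
Concentrations: [B] = 3.02 − 3.02X; [D] = 7.88 − 3.02X; [C] = 6.04X.
K = [C]^2 / ([B] [D]).
Equating to 4.89: the physical root is X = 0.751.

X = 0.751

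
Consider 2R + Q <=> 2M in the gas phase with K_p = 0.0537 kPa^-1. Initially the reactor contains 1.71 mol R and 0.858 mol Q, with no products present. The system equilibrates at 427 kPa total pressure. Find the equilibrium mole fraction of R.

y_R = 0.298

Take 1.71 mol R as basis and let X be its fractional conversion, so ξ = 0.855X.
Species balance: n_R = 1.71 − 1.71X; n_Q = 0.858 − 0.855X; n_M = 1.71X.
n_T = Σnᵢ = 2.57 − 0.855X.
y_i = n_i/n_T, p_i = y_i·P. K_p = p_M^2 / (p_R^2 p_Q).
This yields a degree-3 equation in X; solving on (0,1), X = 0.650.
Then n_R = 0.599, n_T = 2.01, so y_R = 0.298.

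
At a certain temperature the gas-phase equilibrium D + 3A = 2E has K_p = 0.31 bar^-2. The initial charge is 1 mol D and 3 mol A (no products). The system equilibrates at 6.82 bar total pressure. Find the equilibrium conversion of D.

X = 0.589

Basis: 1 mol D initially; let X = conversion of D. Extent ξ = X.
At extent ξ: n_D = 1 − X; n_A = 3 − 3X; n_E = 2X.
Total moles n_T = 4 − 2X.
Mole fractions y_i = n_i/n_T; K_p = p_E^2 / (p_D p_A^3) with p_i = y_i·P.
Setting this equal to 0.31 bar^-2 and taking the physical root (0 < X < 1) gives X = 0.589.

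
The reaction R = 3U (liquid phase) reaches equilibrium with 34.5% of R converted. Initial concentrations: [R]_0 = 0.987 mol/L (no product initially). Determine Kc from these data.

Kc = 1.65 (mol/L)^2

Let X = conversion of R.
Concentrations: [R] = 0.987 − 0.987X; [U] = 2.96X.
At X = 0.345: [R] = 0.646, [U] = 1.02.
Kc = [U]^3 / ([R]) = 1.65 (mol/L)^2.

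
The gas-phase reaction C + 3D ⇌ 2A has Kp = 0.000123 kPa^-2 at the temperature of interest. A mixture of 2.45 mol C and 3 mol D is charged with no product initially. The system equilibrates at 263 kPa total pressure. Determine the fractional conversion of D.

X = 0.604

Let X = conversion of D (basis 3 mol D); extent of reaction ξ = X.
At extent ξ: n_C = 2.45 − X; n_D = 3 − 3X; n_A = 2X.
Summing: n_T = 5.45 − 2X.
With p_i = (n_i/n_T)P, Kp = p_A^2 / (p_C p_D^3).
Equating to 0.000123 kPa^-2 and solving on 0 < X < 1: X = 0.604.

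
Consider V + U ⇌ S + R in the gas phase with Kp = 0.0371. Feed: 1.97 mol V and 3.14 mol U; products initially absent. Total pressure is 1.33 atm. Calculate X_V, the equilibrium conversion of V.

X = 0.203

Take 1.97 mol V as basis and let X be its fractional conversion, so ξ = 1.97X.
At extent ξ: n_V = 1.97 − 1.97X; n_U = 3.14 − 1.97X; n_S = 1.97X; n_R = 1.97X.
Since Δν = 0, n_T = 5.11 throughout.
Mole fractions y_i = n_i/n_T; Kp = p_S p_R / (p_V p_U) with p_i = y_i·P.
Equating to 0.0371 and solving on 0 < X < 1: X = 0.203.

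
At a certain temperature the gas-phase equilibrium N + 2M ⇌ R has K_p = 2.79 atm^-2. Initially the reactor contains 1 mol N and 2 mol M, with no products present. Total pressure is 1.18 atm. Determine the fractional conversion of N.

Let X = conversion of N (basis 1 mol N); extent of reaction ξ = X.
At extent ξ: n_N = 1 − X; n_M = 2 − 2X; n_R = X.
Total moles n_T = 3 − 2X.
y_i = n_i/n_T, p_i = y_i·P. K_p = p_R / (p_N p_M^2).
Substituting and setting equal to 2.79 atm^-2 gives a polynomial in X; the root in (0,1) is X = 0.495.

X = 0.495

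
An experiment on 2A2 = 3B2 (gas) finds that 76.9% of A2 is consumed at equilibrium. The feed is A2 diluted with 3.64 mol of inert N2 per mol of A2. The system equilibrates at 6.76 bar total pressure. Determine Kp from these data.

Let X = conversion of A2 (basis 1 mol A2); extent of reaction ξ = 0.5X.
At extent ξ: n_A2 = 1 − X; n_B2 = 1.5X; n_I = 3.64 (inert).
Total moles n_T = 4.64 + 0.5X.
At X = 0.769: n_A2 = 0.231, n_B2 = 1.15, n_T = 5.02.
p_i = (n_i/n_T)·P. Kp = p_B2^3 / (p_A2^2) = 38.7 bar.

Kp = 38.7 bar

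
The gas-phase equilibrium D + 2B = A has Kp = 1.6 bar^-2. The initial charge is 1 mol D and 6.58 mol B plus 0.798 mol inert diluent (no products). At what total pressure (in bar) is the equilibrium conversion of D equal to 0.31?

P = 0.69 bar

Basis: 1 mol D initially; let X = conversion of D. Extent ξ = X.
Mole table: n_D = 1 − X; n_B = 6.58 − 2X; n_A = X; n_I = 0.798 (inert).
Summing: n_T = 8.38 − 2X.
Kp = p_A / (p_D p_B^2) with p_i = (n_i/n_T)·P.
At X = 0.31: the mole-fraction product g(X) = Π y_i^ν_i = 0.7612. Since Kp = g(X)·P^{-2}, P = (g/Kp)^(1/2) = (0.7612/1.6)^(1/2) = 0.69 bar.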